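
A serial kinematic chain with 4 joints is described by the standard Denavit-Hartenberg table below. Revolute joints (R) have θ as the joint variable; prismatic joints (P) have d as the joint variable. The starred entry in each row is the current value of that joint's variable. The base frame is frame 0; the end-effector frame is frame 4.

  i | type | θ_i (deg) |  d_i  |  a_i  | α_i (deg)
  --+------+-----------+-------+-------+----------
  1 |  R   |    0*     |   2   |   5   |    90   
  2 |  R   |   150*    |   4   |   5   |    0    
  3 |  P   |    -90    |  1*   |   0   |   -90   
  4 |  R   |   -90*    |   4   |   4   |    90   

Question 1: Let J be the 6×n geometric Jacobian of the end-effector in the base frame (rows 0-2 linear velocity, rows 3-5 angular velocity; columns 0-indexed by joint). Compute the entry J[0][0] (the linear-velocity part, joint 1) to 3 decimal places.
axis z_0 = ẑ; lever o_n−o_0 = (-2.7942,-9.0000,6.5000)
cross product → J_v[:, 0] = (9.0000,-2.7942,0.0000)
J_ω[:, 0] = z_0
entry J[0][0] = 9.0000

9.000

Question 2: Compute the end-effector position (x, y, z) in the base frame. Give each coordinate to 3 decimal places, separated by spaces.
-2.794 -9.000 6.500

after link 1: o_1 = (5.0000, 0.0000, 2.0000)
after link 2: o_2 = (0.6699, -4.0000, 4.5000)
after link 3: o_3 = (0.6699, -5.0000, 4.5000)
after link 4: o_4 = (-2.7942, -9.0000, 6.5000)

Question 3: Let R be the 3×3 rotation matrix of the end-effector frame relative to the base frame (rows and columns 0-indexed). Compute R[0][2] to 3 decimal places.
-0.500

End-effector z-axis (col 2 of R) = (-0.5000,-0.0000,-0.8660)
R[0][2] = -0.5000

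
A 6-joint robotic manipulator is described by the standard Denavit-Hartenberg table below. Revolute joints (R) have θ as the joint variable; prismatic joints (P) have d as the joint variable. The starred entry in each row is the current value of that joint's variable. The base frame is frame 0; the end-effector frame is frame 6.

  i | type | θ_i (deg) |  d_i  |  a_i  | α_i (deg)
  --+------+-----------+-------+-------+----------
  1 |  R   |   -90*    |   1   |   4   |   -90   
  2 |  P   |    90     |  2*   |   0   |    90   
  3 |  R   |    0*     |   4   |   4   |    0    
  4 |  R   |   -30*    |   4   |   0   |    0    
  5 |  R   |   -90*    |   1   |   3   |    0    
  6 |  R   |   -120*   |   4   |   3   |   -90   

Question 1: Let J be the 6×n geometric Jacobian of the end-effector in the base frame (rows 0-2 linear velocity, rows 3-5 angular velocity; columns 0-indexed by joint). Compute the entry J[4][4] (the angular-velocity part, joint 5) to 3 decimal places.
-1.000

axis z_4 = (0.0000,-1.0000,0.0000); lever o_n−o_4 = (-0.0000,-5.0000,3.0000)
cross product → J_v[:, 4] = (-3.0000,-0.0000,-0.0000)
J_ω[:, 4] = z_4
entry J[4][4] = -1.0000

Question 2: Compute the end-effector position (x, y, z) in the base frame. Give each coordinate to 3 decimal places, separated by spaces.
after link 1: o_1 = (0.0000, -4.0000, 1.0000)
after link 2: o_2 = (2.0000, -4.0000, 1.0000)
after link 3: o_3 = (2.0000, -8.0000, -3.0000)
after link 4: o_4 = (2.0000, -12.0000, -3.0000)
after link 5: o_5 = (-0.5981, -13.0000, -1.5000)
after link 6: o_6 = (2.0000, -17.0000, 0.0000)

2.000 -17.000 0.000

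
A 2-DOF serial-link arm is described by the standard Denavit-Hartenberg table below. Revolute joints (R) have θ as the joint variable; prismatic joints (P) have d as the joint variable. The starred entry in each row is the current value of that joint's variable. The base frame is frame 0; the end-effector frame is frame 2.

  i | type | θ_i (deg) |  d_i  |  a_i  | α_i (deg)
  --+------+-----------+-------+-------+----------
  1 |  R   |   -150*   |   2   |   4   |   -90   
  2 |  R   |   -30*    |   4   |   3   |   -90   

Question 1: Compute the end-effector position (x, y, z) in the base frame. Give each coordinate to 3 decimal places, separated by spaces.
-3.714 -6.763 3.500

after link 1: o_1 = (-3.4641, -2.0000, 2.0000)
after link 2: o_2 = (-3.7141, -6.7631, 3.5000)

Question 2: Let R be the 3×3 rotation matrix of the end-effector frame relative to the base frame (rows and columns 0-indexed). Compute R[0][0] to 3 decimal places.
End-effector x-axis (col 0 of R) = (-0.7500,-0.4330,0.5000)
R[0][0] = -0.7500

-0.750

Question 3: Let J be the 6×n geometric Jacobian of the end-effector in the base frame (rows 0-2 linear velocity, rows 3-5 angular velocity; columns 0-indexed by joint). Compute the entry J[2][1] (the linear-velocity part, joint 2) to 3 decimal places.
-2.598

axis z_1 = (0.5000,-0.8660,0.0000); lever o_n−o_1 = (-0.2500,-4.7631,1.5000)
cross product → J_v[:, 1] = (-1.2990,-0.7500,-2.5981)
J_ω[:, 1] = z_1
entry J[2][1] = -2.5981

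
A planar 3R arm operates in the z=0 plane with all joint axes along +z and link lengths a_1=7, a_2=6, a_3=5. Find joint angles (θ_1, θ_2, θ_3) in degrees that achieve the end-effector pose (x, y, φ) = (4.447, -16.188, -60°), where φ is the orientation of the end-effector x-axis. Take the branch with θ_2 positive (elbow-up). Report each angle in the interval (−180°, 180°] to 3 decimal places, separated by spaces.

wrist centre = target − a_3·(cos φ, sin φ) = (1.9470, -11.8579)
cos θ_2 = (144.4000−7²−6²)/(2·7·6) = 0.7071; θ_2 = 44.9971° (elbow-up)
β = atan2(-11.8579,1.9470) = -80.6755°; ψ = atan2(4.2424,11.2429) = 20.6737°
θ_1 = β − ψ = -101.3493°
θ_3 = φ − θ_1 − θ_2 = -3.6479° (wrapped to (-180°,180°])

-101.349 44.997 -3.648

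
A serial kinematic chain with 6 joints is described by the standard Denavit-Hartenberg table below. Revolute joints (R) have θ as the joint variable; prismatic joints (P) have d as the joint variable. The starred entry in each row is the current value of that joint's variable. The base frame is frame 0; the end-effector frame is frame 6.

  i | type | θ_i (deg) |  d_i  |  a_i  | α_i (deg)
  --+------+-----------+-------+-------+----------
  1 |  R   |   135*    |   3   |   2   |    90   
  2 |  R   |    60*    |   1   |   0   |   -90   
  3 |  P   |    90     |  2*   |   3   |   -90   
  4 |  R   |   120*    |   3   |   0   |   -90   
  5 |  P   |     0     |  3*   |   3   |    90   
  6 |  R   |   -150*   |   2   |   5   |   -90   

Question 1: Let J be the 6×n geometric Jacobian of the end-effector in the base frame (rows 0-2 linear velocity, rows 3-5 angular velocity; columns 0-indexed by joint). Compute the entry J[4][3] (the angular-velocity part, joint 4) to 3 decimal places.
-0.354

axis z_3 = (0.3536,-0.3536,-0.8660); lever o_n−o_3 = (2.4622,-2.7904,-3.6292)
cross product → J_v[:, 3] = (-1.1334,-0.8492,-0.1160)
J_ω[:, 3] = z_3
entry J[4][3] = -0.3536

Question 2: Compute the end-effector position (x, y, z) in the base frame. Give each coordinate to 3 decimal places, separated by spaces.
0.858 -4.015 0.371

after link 1: o_1 = (-1.4142, 1.4142, 3.0000)
after link 2: o_2 = (-0.7071, 2.1213, 3.0000)
after link 3: o_3 = (-1.6037, -1.2247, 4.0000)
after link 4: o_4 = (-0.5430, -2.2854, 1.4019)
after link 5: o_5 = (1.6823, 1.2848, 0.8529)
after link 6: o_6 = (0.8585, -4.0151, 0.3708)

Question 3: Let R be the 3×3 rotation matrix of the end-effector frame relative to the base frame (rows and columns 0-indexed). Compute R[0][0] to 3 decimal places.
-0.306

End-effector x-axis (col 0 of R) = (-0.3062,-0.9186,0.2500)
R[0][0] = -0.3062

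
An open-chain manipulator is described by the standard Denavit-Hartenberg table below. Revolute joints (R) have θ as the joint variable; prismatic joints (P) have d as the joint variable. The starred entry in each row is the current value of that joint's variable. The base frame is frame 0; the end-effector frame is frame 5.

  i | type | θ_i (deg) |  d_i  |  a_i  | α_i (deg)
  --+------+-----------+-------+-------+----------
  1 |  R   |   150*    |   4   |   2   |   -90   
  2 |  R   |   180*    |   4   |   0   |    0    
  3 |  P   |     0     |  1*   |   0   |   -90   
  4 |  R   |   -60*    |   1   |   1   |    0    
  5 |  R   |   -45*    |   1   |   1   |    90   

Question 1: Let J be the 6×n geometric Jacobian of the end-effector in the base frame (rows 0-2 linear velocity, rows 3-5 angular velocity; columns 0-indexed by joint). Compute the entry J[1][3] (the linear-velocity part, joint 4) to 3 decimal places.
-0.707

axis z_3 = (0.0000,-0.0000,1.0000); lever o_n−o_3 = (-0.7071,-1.7071,2.0000)
cross product → J_v[:, 3] = (1.7071,-0.7071,-0.0000)
J_ω[:, 3] = z_3
entry J[1][3] = -0.7071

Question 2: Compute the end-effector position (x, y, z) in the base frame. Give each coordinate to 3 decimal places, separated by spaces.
-4.939 -5.037 6.000

after link 1: o_1 = (-1.7321, 1.0000, 4.0000)
after link 2: o_2 = (-3.7321, -2.4641, 4.0000)
after link 3: o_3 = (-4.2321, -3.3301, 4.0000)
after link 4: o_4 = (-4.2321, -4.3301, 5.0000)
after link 5: o_5 = (-4.9392, -5.0372, 6.0000)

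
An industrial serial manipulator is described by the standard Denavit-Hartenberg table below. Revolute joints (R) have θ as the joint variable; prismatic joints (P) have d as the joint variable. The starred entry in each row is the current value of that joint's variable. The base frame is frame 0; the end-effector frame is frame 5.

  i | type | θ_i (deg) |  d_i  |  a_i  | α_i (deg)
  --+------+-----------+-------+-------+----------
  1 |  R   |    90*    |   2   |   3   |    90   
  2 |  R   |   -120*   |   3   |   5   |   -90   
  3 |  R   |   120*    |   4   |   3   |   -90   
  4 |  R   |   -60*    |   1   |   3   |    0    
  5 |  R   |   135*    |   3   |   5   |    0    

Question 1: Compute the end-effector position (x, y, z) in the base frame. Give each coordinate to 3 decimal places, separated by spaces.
after link 1: o_1 = (0.0000, 3.0000, 2.0000)
after link 2: o_2 = (3.0000, 0.5000, -2.3301)
after link 3: o_3 = (0.4019, 4.7141, -3.0311)
after link 4: o_4 = (-0.3971, 7.7721, -2.9306)
after link 5: o_5 = (-0.0178, 5.2121, 2.2946)

-0.018 5.212 2.295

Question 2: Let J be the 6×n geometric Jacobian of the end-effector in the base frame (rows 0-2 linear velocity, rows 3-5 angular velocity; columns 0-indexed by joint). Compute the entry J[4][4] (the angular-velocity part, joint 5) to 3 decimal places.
axis z_4 = (0.5000,0.4330,0.7500); lever o_n−o_4 = (0.3793,-2.5600,5.2252)
cross product → J_v[:, 4] = (4.1826,-2.3281,-1.4442)
J_ω[:, 4] = z_4
entry J[4][4] = 0.4330

0.433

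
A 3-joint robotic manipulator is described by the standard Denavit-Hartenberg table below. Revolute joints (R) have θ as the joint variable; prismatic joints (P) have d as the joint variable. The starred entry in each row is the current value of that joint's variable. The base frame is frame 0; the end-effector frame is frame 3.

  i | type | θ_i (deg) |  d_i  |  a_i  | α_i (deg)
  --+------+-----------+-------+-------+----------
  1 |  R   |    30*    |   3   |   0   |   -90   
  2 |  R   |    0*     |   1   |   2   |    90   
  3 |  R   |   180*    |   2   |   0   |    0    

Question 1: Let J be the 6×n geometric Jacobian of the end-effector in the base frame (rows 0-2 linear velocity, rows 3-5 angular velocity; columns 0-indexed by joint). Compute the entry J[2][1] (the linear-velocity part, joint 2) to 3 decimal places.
-2.000

axis z_1 = (-0.5000,0.8660,0.0000); lever o_n−o_1 = (1.2321,1.8660,2.0000)
cross product → J_v[:, 1] = (1.7321,1.0000,-2.0000)
J_ω[:, 1] = z_1
entry J[2][1] = -2.0000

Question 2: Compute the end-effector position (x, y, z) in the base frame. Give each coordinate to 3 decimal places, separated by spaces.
after link 1: o_1 = (0.0000, 0.0000, 3.0000)
after link 2: o_2 = (1.2321, 1.8660, 3.0000)
after link 3: o_3 = (1.2321, 1.8660, 5.0000)

1.232 1.866 5.000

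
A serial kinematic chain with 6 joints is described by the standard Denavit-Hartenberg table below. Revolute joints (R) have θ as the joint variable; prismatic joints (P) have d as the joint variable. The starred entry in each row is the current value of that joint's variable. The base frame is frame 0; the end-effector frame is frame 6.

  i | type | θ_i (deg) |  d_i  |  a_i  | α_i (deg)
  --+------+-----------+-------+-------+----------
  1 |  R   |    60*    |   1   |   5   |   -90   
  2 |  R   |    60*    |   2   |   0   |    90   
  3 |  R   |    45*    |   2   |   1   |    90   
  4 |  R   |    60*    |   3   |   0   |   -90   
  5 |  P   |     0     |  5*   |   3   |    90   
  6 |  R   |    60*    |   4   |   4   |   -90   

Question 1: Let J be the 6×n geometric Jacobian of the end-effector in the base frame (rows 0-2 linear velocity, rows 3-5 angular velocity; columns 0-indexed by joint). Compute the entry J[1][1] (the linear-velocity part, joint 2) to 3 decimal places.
axis z_1 = (-0.8660,0.5000,0.0000); lever o_n−o_1 = (10.0339,6.0632,3.3399)
cross product → J_v[:, 1] = (1.6700,2.8925,-10.2678)
J_ω[:, 1] = z_1
entry J[1][1] = 2.8925

2.892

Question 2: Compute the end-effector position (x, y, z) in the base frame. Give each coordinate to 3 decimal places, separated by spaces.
after link 1: o_1 = (2.5000, 4.3301, 1.0000)
after link 2: o_2 = (0.7679, 5.3301, 1.0000)
after link 3: o_3 = (1.1984, 7.4899, 1.3876)
after link 4: o_4 = (3.5658, 7.3478, -0.4495)
after link 5: o_5 = (7.0061, 9.3042, 3.8326)
after link 6: o_6 = (12.5339, 10.3933, 4.3399)

12.534 10.393 4.340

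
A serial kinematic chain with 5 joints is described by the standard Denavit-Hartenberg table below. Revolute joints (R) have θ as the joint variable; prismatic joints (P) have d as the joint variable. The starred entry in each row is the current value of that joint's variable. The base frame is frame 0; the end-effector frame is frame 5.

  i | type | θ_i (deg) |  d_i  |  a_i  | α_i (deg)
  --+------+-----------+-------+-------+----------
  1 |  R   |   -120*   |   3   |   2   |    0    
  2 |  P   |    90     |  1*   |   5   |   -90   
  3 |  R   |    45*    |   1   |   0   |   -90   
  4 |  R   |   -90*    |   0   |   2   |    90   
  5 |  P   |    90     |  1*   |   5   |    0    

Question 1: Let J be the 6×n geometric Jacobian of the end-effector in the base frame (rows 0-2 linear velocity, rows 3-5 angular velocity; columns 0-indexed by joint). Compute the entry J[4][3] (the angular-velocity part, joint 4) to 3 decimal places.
0.354

axis z_3 = (-0.6124,0.3536,-0.7071); lever o_n−o_3 = (-2.6742,3.8534,-2.8284)
cross product → J_v[:, 3] = (1.7247,0.1589,-1.4142)
J_ω[:, 3] = z_3
entry J[4][3] = 0.3536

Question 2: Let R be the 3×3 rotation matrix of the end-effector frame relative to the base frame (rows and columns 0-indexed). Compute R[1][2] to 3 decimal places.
End-effector z-axis (col 2 of R) = (-0.6124,0.3536,0.7071)
R[1][2] = 0.3536

0.354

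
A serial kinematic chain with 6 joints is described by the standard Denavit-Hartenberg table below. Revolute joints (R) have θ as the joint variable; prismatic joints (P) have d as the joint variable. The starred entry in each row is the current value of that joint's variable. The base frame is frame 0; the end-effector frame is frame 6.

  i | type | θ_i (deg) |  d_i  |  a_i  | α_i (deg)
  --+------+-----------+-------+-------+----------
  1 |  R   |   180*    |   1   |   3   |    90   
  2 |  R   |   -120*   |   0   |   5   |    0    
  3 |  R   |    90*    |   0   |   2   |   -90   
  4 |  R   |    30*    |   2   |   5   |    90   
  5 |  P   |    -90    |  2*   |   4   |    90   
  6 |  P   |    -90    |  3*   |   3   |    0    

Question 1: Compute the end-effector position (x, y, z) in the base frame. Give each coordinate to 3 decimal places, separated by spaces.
-2.299 -1.866 -6.678

after link 1: o_1 = (-3.0000, 0.0000, 1.0000)
after link 2: o_2 = (-0.5000, 0.0000, -3.3301)
after link 3: o_3 = (-2.2321, 0.0000, -4.3301)
after link 4: o_4 = (-6.9821, -2.5000, -4.7631)
after link 5: o_5 = (-5.8481, -0.7679, -8.7272)
after link 6: o_6 = (-2.2990, -1.8660, -6.6782)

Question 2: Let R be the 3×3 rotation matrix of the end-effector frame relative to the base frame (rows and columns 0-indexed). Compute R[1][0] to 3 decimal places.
End-effector x-axis (col 0 of R) = (0.4330,-0.8660,0.2500)
R[1][0] = -0.8660

-0.866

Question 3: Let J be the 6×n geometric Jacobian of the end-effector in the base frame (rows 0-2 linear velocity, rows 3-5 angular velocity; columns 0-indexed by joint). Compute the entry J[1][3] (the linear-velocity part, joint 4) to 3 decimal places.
axis z_3 = (-0.5000,0.0000,0.8660); lever o_n−o_3 = (-0.0670,-1.8660,-2.3481)
cross product → J_v[:, 3] = (1.6160,-1.2321,0.9330)
J_ω[:, 3] = z_3
entry J[1][3] = -1.2321

-1.232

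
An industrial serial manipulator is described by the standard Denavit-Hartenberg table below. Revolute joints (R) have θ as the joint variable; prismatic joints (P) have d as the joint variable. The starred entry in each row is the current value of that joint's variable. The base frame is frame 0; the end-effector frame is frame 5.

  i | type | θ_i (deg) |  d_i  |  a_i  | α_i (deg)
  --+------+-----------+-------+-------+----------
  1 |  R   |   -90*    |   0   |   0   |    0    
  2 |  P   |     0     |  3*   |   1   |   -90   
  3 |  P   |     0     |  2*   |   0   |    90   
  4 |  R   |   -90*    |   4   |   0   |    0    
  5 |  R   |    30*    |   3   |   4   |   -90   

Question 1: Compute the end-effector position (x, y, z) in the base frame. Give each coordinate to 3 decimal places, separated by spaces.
after link 1: o_1 = (0.0000, 0.0000, 0.0000)
after link 2: o_2 = (0.0000, -1.0000, 3.0000)
after link 3: o_3 = (2.0000, -1.0000, 3.0000)
after link 4: o_4 = (2.0000, -1.0000, 7.0000)
after link 5: o_5 = (-1.4641, -3.0000, 10.0000)

-1.464 -3.000 10.000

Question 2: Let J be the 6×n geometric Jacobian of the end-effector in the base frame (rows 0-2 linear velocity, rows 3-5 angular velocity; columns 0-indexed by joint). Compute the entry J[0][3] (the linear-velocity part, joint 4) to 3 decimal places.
axis z_3 = (0.0000,0.0000,1.0000); lever o_n−o_3 = (-3.4641,-2.0000,7.0000)
cross product → J_v[:, 3] = (2.0000,-3.4641,0.0000)
J_ω[:, 3] = z_3
entry J[0][3] = 2.0000

2.000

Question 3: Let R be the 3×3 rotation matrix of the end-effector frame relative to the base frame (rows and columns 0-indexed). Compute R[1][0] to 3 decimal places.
-0.500

End-effector x-axis (col 0 of R) = (-0.8660,-0.5000,0.0000)
R[1][0] = -0.5000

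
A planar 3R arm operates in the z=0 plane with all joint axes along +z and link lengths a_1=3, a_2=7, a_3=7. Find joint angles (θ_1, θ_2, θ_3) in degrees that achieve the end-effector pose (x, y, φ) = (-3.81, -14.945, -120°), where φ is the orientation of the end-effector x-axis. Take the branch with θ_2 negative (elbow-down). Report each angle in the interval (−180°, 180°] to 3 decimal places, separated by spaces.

wrist centre = target − a_3·(cos φ, sin φ) = (-0.3100, -8.8828)
cos θ_2 = (79.0006−3²−7²)/(2·3·7) = 0.5000; θ_2 = -59.9990° (elbow-down)
β = atan2(-8.8828,-0.3100) = -91.9987°; ψ = atan2(-6.0621,6.5001) = -43.0032°
θ_1 = β − ψ = -48.9956°
θ_3 = φ − θ_1 − θ_2 = -11.0054° (wrapped to (-180°,180°])

-48.996 -59.999 -11.005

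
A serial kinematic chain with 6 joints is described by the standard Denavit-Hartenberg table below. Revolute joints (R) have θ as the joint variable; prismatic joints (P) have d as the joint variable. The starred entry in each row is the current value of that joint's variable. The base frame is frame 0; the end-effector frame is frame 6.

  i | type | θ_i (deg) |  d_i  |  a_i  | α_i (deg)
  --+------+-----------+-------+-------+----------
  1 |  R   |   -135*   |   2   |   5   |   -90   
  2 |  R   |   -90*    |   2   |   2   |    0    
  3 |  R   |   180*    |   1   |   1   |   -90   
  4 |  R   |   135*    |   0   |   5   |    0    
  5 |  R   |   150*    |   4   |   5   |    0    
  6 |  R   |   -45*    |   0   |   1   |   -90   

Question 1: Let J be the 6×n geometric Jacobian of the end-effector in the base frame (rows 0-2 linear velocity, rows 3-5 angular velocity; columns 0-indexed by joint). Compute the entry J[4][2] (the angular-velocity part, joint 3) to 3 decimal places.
axis z_2 = (0.7071,-0.7071,0.0000); lever o_n−o_2 = (5.0630,0.5939,1.7414)
cross product → J_v[:, 2] = (-1.2314,-1.2314,4.0000)
J_ω[:, 2] = z_2
entry J[4][2] = -0.7071

-0.707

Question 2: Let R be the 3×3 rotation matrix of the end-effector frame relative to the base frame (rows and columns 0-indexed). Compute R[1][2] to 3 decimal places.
End-effector z-axis (col 2 of R) = (0.3536,-0.3536,-0.8660)
R[1][2] = -0.3536

-0.354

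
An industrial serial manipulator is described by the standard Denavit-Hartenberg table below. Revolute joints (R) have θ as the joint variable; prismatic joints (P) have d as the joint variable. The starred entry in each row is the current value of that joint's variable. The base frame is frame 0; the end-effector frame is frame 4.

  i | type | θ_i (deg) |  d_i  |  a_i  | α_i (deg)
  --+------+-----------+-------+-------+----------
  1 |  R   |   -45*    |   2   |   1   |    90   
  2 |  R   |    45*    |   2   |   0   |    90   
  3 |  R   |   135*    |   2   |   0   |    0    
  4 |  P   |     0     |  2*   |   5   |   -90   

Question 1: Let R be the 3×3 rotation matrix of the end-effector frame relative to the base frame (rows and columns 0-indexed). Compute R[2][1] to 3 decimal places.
0.707

End-effector y-axis (col 1 of R) = (-0.5000,0.5000,0.7071)
R[2][1] = 0.7071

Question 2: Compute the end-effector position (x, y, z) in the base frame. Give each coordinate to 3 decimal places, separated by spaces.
after link 1: o_1 = (0.7071, -0.7071, 2.0000)
after link 2: o_2 = (-0.7071, -2.1213, 2.0000)
after link 3: o_3 = (0.2929, -3.1213, 0.5858)
after link 4: o_4 = (-2.9749, -4.8536, -3.3284)

-2.975 -4.854 -3.328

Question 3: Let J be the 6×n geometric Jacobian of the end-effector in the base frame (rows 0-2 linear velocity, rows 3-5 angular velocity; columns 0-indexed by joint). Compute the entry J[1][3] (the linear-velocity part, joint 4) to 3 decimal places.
prismatic axis z_3 = (0.5000,-0.5000,-0.7071)
J_v[:, 3] = z_3; J_ω[:, 3] = (0,0,0)
entry J[1][3] = -0.5000

-0.500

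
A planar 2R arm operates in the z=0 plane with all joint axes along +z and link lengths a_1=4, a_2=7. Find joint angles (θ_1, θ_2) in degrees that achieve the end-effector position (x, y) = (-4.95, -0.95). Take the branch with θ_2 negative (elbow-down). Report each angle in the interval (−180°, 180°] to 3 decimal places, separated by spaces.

-68.279 -134.996

cos θ_2 = (25.4050−4²−7²)/(2·4·7) = -0.7071; θ_2 = -134.9957° (elbow-down)
β = atan2(-0.9500,-4.9500) = -169.1359°; ψ = atan2(-4.9501,-0.9494) = -100.8568°
θ_1 = β − ψ = -68.2791°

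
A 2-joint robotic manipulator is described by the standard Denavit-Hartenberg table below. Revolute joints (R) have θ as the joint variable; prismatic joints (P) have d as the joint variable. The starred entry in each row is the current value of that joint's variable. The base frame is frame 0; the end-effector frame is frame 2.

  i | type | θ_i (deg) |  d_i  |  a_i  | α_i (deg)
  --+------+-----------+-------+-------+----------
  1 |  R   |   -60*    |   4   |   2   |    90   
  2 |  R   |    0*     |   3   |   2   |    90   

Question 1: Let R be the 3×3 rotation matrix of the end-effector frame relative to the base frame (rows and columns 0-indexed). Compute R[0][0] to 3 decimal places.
0.500

End-effector x-axis (col 0 of R) = (0.5000,-0.8660,0.0000)
R[0][0] = 0.5000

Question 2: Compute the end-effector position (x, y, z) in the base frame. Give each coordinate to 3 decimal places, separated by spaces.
after link 1: o_1 = (1.0000, -1.7321, 4.0000)
after link 2: o_2 = (-0.5981, -4.9641, 4.0000)

-0.598 -4.964 4.000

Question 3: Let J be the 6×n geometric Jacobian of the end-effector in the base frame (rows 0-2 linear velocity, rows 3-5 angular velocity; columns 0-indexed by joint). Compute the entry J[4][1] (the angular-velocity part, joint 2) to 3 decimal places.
axis z_1 = (-0.8660,-0.5000,0.0000); lever o_n−o_1 = (-1.5981,-3.2321,0.0000)
cross product → J_v[:, 1] = (0.0000,-0.0000,2.0000)
J_ω[:, 1] = z_1
entry J[4][1] = -0.5000

-0.500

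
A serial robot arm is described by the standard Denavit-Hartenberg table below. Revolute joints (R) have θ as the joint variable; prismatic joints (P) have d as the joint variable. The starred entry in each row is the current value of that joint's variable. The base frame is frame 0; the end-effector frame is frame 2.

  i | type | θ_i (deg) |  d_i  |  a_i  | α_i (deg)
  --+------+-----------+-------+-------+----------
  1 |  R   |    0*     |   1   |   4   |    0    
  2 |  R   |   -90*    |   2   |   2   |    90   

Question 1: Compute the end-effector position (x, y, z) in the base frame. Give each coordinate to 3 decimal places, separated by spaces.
4.000 -2.000 3.000

after link 1: o_1 = (4.0000, 0.0000, 1.0000)
after link 2: o_2 = (4.0000, -2.0000, 3.0000)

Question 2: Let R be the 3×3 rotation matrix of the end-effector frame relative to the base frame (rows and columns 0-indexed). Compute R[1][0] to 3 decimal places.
-1.000

End-effector x-axis (col 0 of R) = (0.0000,-1.0000,0.0000)
R[1][0] = -1.0000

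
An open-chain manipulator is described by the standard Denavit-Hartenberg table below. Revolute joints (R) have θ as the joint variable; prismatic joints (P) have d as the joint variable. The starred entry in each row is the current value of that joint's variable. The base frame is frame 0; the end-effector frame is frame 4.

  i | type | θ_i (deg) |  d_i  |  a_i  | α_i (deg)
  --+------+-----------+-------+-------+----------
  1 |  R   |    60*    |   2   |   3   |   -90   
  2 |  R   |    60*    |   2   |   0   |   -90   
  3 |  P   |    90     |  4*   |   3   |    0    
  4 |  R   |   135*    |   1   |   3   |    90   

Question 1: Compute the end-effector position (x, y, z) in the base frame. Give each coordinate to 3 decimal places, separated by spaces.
after link 1: o_1 = (1.5000, 2.5981, 2.0000)
after link 2: o_2 = (-0.2321, 3.5981, 2.0000)
after link 3: o_3 = (0.6340, -0.9019, -0.0000)
after link 4: o_4 = (-2.1665, -1.5098, 1.3371)

-2.166 -1.510 1.337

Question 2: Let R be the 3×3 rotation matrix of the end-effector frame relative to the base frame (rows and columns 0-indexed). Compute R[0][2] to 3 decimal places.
0.436

End-effector z-axis (col 2 of R) = (0.4356,-0.6597,0.6124)
R[0][2] = 0.4356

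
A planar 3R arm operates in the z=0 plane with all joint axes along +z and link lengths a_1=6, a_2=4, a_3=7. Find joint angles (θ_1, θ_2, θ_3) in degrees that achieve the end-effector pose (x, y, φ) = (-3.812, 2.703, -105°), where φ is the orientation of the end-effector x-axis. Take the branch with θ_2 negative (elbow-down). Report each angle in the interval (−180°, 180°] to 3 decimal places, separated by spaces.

wrist centre = target − a_3·(cos φ, sin φ) = (-2.0003, 9.4645)
cos θ_2 = (93.5775−6²−4²)/(2·6·4) = 0.8662; θ_2 = -29.9803° (elbow-down)
β = atan2(9.4645,-2.0003) = 101.9335°; ψ = atan2(-1.9988,9.4648) = -11.9247°
θ_1 = β − ψ = 113.8583°
θ_3 = φ − θ_1 − θ_2 = 171.1220° (wrapped to (-180°,180°])

113.858 -29.980 171.122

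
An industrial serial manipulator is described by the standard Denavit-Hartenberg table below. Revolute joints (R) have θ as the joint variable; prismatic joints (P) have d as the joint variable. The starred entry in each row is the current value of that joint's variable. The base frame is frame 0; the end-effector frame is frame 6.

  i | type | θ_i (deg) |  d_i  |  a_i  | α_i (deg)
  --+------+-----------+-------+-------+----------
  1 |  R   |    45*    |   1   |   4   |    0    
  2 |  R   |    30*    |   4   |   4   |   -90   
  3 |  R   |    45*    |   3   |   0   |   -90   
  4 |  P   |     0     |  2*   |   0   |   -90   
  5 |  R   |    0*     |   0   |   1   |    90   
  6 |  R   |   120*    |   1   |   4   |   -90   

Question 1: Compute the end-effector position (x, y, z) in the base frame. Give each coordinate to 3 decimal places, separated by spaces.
after link 1: o_1 = (2.8284, 2.8284, 1.0000)
after link 2: o_2 = (3.8637, 6.6921, 5.0000)
after link 3: o_3 = (0.9659, 7.4686, 5.0000)
after link 4: o_4 = (0.5999, 6.1026, 3.5858)
after link 5: o_5 = (0.7829, 6.7856, 2.8787)
after link 6: o_6 = (3.5799, 3.8400, 3.5858)

3.580 3.840 3.586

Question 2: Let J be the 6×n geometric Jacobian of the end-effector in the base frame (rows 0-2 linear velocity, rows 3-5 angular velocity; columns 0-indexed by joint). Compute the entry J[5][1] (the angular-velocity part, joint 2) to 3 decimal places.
1.000

axis z_1 = (0.0000,0.0000,1.0000); lever o_n−o_1 = (0.7515,1.0115,2.5858)
cross product → J_v[:, 1] = (-1.0115,0.7515,0.0000)
J_ω[:, 1] = z_1
entry J[5][1] = 1.0000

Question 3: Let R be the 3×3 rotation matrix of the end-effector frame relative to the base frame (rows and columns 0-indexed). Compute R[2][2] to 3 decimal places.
End-effector z-axis (col 2 of R) = (-0.6415,-0.4621,0.6124)
R[2][2] = 0.6124

0.612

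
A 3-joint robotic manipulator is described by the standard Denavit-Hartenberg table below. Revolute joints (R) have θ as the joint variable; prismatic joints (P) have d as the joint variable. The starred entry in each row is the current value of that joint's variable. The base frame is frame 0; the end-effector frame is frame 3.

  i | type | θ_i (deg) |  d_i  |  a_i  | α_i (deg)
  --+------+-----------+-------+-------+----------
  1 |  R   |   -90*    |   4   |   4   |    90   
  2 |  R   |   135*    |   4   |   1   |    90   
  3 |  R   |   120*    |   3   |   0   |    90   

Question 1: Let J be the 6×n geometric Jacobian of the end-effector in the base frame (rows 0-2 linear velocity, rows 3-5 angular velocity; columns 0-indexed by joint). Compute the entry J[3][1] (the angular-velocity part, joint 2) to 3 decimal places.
-1.000

axis z_1 = (-1.0000,-0.0000,0.0000); lever o_n−o_1 = (-4.0000,-1.4142,2.8284)
cross product → J_v[:, 1] = (-0.0000,2.8284,1.4142)
J_ω[:, 1] = z_1
entry J[3][1] = -1.0000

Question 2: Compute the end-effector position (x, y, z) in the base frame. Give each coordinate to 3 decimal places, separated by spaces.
after link 1: o_1 = (0.0000, -4.0000, 4.0000)
after link 2: o_2 = (-4.0000, -3.2929, 4.7071)
after link 3: o_3 = (-4.0000, -5.4142, 6.8284)

-4.000 -5.414 6.828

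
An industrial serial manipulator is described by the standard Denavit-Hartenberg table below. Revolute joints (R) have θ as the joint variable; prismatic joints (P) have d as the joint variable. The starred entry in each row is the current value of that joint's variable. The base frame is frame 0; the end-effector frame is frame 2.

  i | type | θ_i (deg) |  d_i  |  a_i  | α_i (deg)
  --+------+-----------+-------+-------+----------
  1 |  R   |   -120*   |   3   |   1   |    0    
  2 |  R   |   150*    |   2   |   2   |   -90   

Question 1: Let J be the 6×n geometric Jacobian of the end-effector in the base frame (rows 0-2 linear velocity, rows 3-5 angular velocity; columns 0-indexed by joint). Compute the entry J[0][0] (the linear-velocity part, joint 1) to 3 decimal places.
-0.134

axis z_0 = ẑ; lever o_n−o_0 = (1.2321,0.1340,5.0000)
cross product → J_v[:, 0] = (-0.1340,1.2321,0.0000)
J_ω[:, 0] = z_0
entry J[0][0] = -0.1340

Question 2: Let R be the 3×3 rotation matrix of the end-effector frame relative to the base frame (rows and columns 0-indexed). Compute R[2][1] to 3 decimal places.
-1.000

End-effector y-axis (col 1 of R) = (-0.0000,0.0000,-1.0000)
R[2][1] = -1.0000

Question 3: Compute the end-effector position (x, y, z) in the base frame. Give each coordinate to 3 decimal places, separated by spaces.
after link 1: o_1 = (-0.5000, -0.8660, 3.0000)
after link 2: o_2 = (1.2321, 0.1340, 5.0000)

1.232 0.134 5.000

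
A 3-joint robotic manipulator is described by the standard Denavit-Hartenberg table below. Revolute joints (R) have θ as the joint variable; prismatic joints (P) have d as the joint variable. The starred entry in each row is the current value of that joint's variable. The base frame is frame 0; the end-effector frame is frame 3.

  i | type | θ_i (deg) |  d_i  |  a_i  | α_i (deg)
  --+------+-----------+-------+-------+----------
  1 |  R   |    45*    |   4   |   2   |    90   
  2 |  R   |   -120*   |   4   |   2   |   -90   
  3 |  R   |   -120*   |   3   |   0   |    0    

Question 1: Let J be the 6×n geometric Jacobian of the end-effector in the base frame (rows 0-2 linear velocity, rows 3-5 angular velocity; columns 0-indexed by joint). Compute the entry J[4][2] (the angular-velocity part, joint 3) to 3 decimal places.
0.612

axis z_2 = (0.6124,0.6124,-0.5000); lever o_n−o_2 = (1.8371,1.8371,-1.5000)
cross product → J_v[:, 2] = (0.0000,0.0000,0.0000)
J_ω[:, 2] = z_2
entry J[4][2] = 0.6124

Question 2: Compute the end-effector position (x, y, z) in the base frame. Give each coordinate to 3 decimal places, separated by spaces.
after link 1: o_1 = (1.4142, 1.4142, 4.0000)
after link 2: o_2 = (3.5355, -2.1213, 2.2679)
after link 3: o_3 = (5.3727, -0.2842, 0.7679)

5.373 -0.284 0.768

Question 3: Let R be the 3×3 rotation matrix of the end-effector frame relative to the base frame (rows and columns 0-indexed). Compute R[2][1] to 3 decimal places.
-0.750

End-effector y-axis (col 1 of R) = (0.0474,-0.6597,-0.7500)
R[2][1] = -0.7500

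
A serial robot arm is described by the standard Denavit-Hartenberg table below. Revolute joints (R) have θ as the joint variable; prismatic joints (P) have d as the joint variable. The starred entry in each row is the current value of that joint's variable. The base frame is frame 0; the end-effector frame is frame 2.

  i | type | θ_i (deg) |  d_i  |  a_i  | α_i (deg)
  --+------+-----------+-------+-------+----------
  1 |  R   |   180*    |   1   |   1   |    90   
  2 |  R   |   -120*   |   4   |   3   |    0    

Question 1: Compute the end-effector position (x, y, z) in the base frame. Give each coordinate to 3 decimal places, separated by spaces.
after link 1: o_1 = (-1.0000, 0.0000, 1.0000)
after link 2: o_2 = (0.5000, 4.0000, -1.5981)

0.500 4.000 -1.598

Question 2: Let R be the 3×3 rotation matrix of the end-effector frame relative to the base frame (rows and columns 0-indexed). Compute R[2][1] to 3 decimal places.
-0.500

End-effector y-axis (col 1 of R) = (-0.8660,0.0000,-0.5000)
R[2][1] = -0.5000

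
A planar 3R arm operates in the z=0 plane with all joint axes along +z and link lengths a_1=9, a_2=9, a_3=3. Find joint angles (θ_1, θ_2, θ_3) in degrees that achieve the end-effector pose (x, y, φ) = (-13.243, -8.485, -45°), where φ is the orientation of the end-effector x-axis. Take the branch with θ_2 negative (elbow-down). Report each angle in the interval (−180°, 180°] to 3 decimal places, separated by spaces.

-135.003 -44.996 135.000

wrist centre = target − a_3·(cos φ, sin φ) = (-15.3643, -6.3637)
cos θ_2 = (276.5588−9²−9²)/(2·9·9) = 0.7072; θ_2 = -44.9963° (elbow-down)
β = atan2(-6.3637,-15.3643) = -157.5014°; ψ = atan2(-6.3635,15.3644) = -22.4981°
θ_1 = β − ψ = -135.0032°
θ_3 = φ − θ_1 − θ_2 = 134.9995° (wrapped to (-180°,180°])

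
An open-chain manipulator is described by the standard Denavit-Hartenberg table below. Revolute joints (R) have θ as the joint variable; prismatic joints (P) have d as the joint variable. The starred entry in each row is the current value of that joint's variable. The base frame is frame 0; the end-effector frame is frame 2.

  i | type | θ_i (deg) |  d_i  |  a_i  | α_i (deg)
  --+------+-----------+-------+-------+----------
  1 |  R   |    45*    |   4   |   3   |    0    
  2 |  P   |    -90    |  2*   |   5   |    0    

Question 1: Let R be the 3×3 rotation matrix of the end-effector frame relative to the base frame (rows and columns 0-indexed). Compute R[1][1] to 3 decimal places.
0.707

End-effector y-axis (col 1 of R) = (0.7071,0.7071,0.0000)
R[1][1] = 0.7071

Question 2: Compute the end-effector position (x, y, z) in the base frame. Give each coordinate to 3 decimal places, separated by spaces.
5.657 -1.414 6.000

after link 1: o_1 = (2.1213, 2.1213, 4.0000)
after link 2: o_2 = (5.6569, -1.4142, 6.0000)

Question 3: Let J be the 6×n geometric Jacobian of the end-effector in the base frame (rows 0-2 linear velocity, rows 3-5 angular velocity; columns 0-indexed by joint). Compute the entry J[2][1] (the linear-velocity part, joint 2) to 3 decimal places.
1.000

prismatic axis z_1 = (0.0000,0.0000,1.0000)
J_v[:, 1] = z_1; J_ω[:, 1] = (0,0,0)
entry J[2][1] = 1.0000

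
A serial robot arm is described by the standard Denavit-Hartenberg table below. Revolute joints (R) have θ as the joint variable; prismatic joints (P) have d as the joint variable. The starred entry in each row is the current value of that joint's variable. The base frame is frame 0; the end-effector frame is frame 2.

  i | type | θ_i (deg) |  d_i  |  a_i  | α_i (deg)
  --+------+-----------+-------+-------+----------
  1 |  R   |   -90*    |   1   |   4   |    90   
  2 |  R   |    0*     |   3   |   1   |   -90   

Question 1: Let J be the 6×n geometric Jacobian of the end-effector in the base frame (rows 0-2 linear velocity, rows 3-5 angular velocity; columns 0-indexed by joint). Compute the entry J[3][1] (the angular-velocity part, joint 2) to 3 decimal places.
axis z_1 = (-1.0000,-0.0000,0.0000); lever o_n−o_1 = (-3.0000,-1.0000,0.0000)
cross product → J_v[:, 1] = (0.0000,0.0000,1.0000)
J_ω[:, 1] = z_1
entry J[3][1] = -1.0000

-1.000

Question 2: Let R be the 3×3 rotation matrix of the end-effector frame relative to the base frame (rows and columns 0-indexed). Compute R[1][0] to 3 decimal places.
-1.000

End-effector x-axis (col 0 of R) = (0.0000,-1.0000,0.0000)
R[1][0] = -1.0000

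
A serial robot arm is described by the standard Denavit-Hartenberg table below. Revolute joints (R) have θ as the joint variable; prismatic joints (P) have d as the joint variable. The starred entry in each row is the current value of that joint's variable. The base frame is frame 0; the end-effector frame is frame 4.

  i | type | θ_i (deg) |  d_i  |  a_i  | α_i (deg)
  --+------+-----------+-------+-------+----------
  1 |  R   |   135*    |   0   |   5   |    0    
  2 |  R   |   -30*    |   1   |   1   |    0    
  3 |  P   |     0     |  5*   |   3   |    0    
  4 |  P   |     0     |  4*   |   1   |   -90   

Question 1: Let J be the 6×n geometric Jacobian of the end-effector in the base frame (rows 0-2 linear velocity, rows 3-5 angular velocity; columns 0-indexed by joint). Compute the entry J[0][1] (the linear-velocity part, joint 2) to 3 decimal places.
axis z_1 = (0.0000,0.0000,1.0000); lever o_n−o_1 = (-1.2941,4.8296,10.0000)
cross product → J_v[:, 1] = (-4.8296,-1.2941,0.0000)
J_ω[:, 1] = z_1
entry J[0][1] = -4.8296

-4.830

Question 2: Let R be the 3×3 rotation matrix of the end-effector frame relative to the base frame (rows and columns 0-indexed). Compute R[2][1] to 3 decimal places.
End-effector y-axis (col 1 of R) = (-0.0000,-0.0000,-1.0000)
R[2][1] = -1.0000

-1.000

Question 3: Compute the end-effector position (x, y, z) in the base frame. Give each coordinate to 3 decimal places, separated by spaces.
after link 1: o_1 = (-3.5355, 3.5355, 0.0000)
after link 2: o_2 = (-3.7944, 4.5015, 1.0000)
after link 3: o_3 = (-4.5708, 7.3992, 6.0000)
after link 4: o_4 = (-4.8296, 8.3652, 10.0000)

-4.830 8.365 10.000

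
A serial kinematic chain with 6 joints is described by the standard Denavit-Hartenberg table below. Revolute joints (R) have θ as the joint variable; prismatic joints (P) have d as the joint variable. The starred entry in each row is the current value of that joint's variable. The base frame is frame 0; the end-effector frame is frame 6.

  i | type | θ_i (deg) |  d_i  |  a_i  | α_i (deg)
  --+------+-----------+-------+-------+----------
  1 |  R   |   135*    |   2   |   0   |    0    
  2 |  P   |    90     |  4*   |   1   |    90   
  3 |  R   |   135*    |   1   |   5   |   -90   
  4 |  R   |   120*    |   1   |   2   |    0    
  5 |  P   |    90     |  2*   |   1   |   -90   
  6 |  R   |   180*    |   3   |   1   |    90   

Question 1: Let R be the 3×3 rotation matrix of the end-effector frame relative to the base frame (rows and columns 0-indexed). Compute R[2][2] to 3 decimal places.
End-effector z-axis (col 2 of R) = (-0.5000,-0.5000,0.7071)
R[2][2] = 0.7071

0.707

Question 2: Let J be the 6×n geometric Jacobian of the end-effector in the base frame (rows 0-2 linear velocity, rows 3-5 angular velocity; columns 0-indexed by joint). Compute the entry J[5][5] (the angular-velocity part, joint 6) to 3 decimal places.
0.354

axis z_5 = (-0.3624,0.8624,0.3536); lever o_n−o_5 = (-0.3006,2.6666,1.6730)
cross product → J_v[:, 5] = (0.5000,0.5000,-0.7071)
J_ω[:, 5] = z_5
entry J[5][5] = 0.3536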